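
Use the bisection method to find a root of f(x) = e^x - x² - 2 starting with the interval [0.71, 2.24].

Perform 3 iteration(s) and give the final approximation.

f(x) = e^x - x² - 2
Initial interval: [0.71, 2.24]

Iteration 1:
  c_1 = (0.710000 + 2.240000)/2 = 1.475000
  f(c_1) = f(1.475000) = 0.195411
  f(a) × f(c) < 0, new interval: [0.710000, 1.475000]
Iteration 2:
  c_2 = (0.710000 + 1.475000)/2 = 1.092500
  f(c_2) = f(1.092500) = -0.211837
  f(a) × f(c) ≥ 0, new interval: [1.092500, 1.475000]
Iteration 3:
  c_3 = (1.092500 + 1.475000)/2 = 1.283750
  f(c_3) = f(1.283750) = -0.037862
  f(a) × f(c) ≥ 0, new interval: [1.283750, 1.475000]

After 3 iteration(s), the approximation is c_3 = 1.283750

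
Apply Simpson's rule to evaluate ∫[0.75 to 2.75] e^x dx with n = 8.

f(x) = e^x
a = 0.75, b = 2.75, n = 8
h = (b - a)/n = 0.250000

Simpson's rule: (h/3)[f(x₀) + 4f(x₁) + 2f(x₂) + ... + f(xₙ)]

x_0 = 0.7500, f(x_0) = 2.117000, coefficient = 1
x_1 = 1.0000, f(x_1) = 2.718282, coefficient = 4
x_2 = 1.2500, f(x_2) = 3.490343, coefficient = 2
x_3 = 1.5000, f(x_3) = 4.481689, coefficient = 4
x_4 = 1.7500, f(x_4) = 5.754603, coefficient = 2
x_5 = 2.0000, f(x_5) = 7.389056, coefficient = 4
x_6 = 2.2500, f(x_6) = 9.487736, coefficient = 2
x_7 = 2.5000, f(x_7) = 12.182494, coefficient = 4
x_8 = 2.7500, f(x_8) = 15.642632, coefficient = 1

I ≈ (0.250000/3) × 162.311079 = 13.525923
Exact value: 13.525632
Error: 0.000291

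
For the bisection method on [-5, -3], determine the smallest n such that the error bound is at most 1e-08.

We need (b-a)/2^n ≤ 1e-08
(-3 - (-5))/2^n ≤ 1e-08
2/2^n ≤ 1e-08
2^n ≥ 200000000
n ≥ log₂(200000000) = 27.58
n ≥ 28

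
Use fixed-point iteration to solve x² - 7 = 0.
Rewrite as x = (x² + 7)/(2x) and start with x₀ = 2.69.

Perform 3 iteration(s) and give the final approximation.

Equation: x² - 7 = 0
Fixed-point form: x = (x² + 7)/(2x)
x₀ = 2.69

x_1 = g(2.690000) = 2.646115
x_2 = g(2.646115) = 2.645751
x_3 = g(2.645751) = 2.645751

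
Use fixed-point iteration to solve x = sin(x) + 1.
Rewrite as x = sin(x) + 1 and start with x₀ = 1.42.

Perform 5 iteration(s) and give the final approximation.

Equation: x = sin(x) + 1
Fixed-point form: x = sin(x) + 1
x₀ = 1.42

x_1 = g(1.420000) = 1.988652
x_2 = g(1.988652) = 1.913961
x_3 = g(1.913961) = 1.941694
x_4 = g(1.941694) = 1.932002
x_5 = g(1.932002) = 1.935471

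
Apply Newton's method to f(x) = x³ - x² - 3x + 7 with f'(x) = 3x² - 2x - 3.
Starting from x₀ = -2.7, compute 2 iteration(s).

f(x) = x³ - x² - 3x + 7
f'(x) = 3x² - 2x - 3
x₀ = -2.7

Newton-Raphson formula: x_{n+1} = x_n - f(x_n)/f'(x_n)

Iteration 1:
  f(-2.700000) = -11.873000
  f'(-2.700000) = 24.270000
  x_1 = -2.700000 - (-11.873000)/24.270000 = -2.210795
Iteration 2:
  f(-2.210795) = -2.060747
  f'(-2.210795) = 16.084437
  x_2 = -2.210795 - (-2.060747)/16.084437 = -2.082675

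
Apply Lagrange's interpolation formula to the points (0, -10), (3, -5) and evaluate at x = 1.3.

Lagrange interpolation formula:
P(x) = Σ yᵢ × Lᵢ(x)
where Lᵢ(x) = Π_{j≠i} (x - xⱼ)/(xᵢ - xⱼ)

L_0(1.3) = (1.3 - 3)/(0 - 3) = 0.566667
L_1(1.3) = (1.3 - 0)/(3 - 0) = 0.433333

P(1.3) = (-10)×L_0(1.3) + (-5)×L_1(1.3)
P(1.3) = -7.833333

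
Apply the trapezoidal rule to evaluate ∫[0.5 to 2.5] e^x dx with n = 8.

f(x) = e^x
a = 0.5, b = 2.5, n = 8
h = (b - a)/n = 0.250000

Trapezoidal rule: (h/2)[f(x₀) + 2f(x₁) + 2f(x₂) + ... + f(xₙ)]

x_0 = 0.5000, f(x_0) = 1.648721, coefficient = 1
x_1 = 0.7500, f(x_1) = 2.117000, coefficient = 2
x_2 = 1.0000, f(x_2) = 2.718282, coefficient = 2
x_3 = 1.2500, f(x_3) = 3.490343, coefficient = 2
x_4 = 1.5000, f(x_4) = 4.481689, coefficient = 2
x_5 = 1.7500, f(x_5) = 5.754603, coefficient = 2
x_6 = 2.0000, f(x_6) = 7.389056, coefficient = 2
x_7 = 2.2500, f(x_7) = 9.487736, coefficient = 2
x_8 = 2.5000, f(x_8) = 12.182494, coefficient = 1

I ≈ (0.250000/2) × 84.708632 = 10.588579
Exact value: 10.533773
Error: 0.054806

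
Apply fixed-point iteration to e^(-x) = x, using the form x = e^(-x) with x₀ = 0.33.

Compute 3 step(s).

Equation: e^(-x) = x
Fixed-point form: x = e^(-x)
x₀ = 0.33

x_1 = g(0.330000) = 0.718924
x_2 = g(0.718924) = 0.487276
x_3 = g(0.487276) = 0.614297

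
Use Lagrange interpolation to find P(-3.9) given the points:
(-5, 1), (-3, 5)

Lagrange interpolation formula:
P(x) = Σ yᵢ × Lᵢ(x)
where Lᵢ(x) = Π_{j≠i} (x - xⱼ)/(xᵢ - xⱼ)

L_0(-3.9) = (-3.9 - (-3))/(-5 - (-3)) = 0.450000
L_1(-3.9) = (-3.9 - (-5))/(-3 - (-5)) = 0.550000

P(-3.9) = 1×L_0(-3.9) + 5×L_1(-3.9)
P(-3.9) = 3.200000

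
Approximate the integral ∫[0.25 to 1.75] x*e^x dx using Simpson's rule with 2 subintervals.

f(x) = x*e^x
a = 0.25, b = 1.75, n = 2
h = (b - a)/n = 0.750000

Simpson's rule: (h/3)[f(x₀) + 4f(x₁) + 2f(x₂) + ... + f(xₙ)]

x_0 = 0.2500, f(x_0) = 0.321006, coefficient = 1
x_1 = 1.0000, f(x_1) = 2.718282, coefficient = 4
x_2 = 1.7500, f(x_2) = 10.070555, coefficient = 1

I ≈ (0.750000/3) × 21.264688 = 5.316172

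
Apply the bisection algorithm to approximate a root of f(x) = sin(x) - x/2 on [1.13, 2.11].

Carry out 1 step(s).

f(x) = sin(x) - x/2
Initial interval: [1.13, 2.11]

Iteration 1:
  c_1 = (1.130000 + 2.110000)/2 = 1.620000
  f(c_1) = f(1.620000) = 0.188790
  f(a) × f(c) ≥ 0, new interval: [1.620000, 2.110000]

After 1 iteration(s), the approximation is c_1 = 1.620000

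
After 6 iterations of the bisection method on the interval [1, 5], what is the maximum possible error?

Bisection error bound: |error| ≤ (b-a)/2^n
|error| ≤ (5 - 1)/2^6 = 4/2^6
|error| ≤ 0.0625000000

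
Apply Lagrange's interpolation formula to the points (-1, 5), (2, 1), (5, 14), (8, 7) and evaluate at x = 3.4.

Lagrange interpolation formula:
P(x) = Σ yᵢ × Lᵢ(x)
where Lᵢ(x) = Π_{j≠i} (x - xⱼ)/(xᵢ - xⱼ)

L_0(3.4) = (3.4 - 2)/(-1 - 2) × (3.4 - 5)/(-1 - 5) × (3.4 - 8)/(-1 - 8) = -0.063605
L_1(3.4) = (3.4 - (-1))/(2 - (-1)) × (3.4 - 5)/(2 - 5) × (3.4 - 8)/(2 - 8) = 0.599704
L_2(3.4) = (3.4 - (-1))/(5 - (-1)) × (3.4 - 2)/(5 - 2) × (3.4 - 8)/(5 - 8) = 0.524741
L_3(3.4) = (3.4 - (-1))/(8 - (-1)) × (3.4 - 2)/(8 - 2) × (3.4 - 5)/(8 - 5) = -0.060840

P(3.4) = 5×L_0(3.4) + 1×L_1(3.4) + 14×L_2(3.4) + 7×L_3(3.4)
P(3.4) = 7.202173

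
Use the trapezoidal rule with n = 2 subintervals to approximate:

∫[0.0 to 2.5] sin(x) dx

f(x) = sin(x)
a = 0.0, b = 2.5, n = 2
h = (b - a)/n = 1.250000

Trapezoidal rule: (h/2)[f(x₀) + 2f(x₁) + 2f(x₂) + ... + f(xₙ)]

x_0 = 0.0000, f(x_0) = 0.000000, coefficient = 1
x_1 = 1.2500, f(x_1) = 0.948985, coefficient = 2
x_2 = 2.5000, f(x_2) = 0.598472, coefficient = 1

I ≈ (1.250000/2) × 2.496441 = 1.560276
Exact value: 1.801144
Error: 0.240868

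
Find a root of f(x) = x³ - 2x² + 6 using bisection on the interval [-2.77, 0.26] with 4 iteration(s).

f(x) = x³ - 2x² + 6
Initial interval: [-2.77, 0.26]

Iteration 1:
  c_1 = (-2.770000 + 0.260000)/2 = -1.255000
  f(c_1) = f(-1.255000) = 0.873294
  f(a) × f(c) < 0, new interval: [-2.770000, -1.255000]
Iteration 2:
  c_2 = (-2.770000 + (-1.255000))/2 = -2.012500
  f(c_2) = f(-2.012500) = -10.251252
  f(a) × f(c) ≥ 0, new interval: [-2.012500, -1.255000]
Iteration 3:
  c_3 = (-2.012500 + (-1.255000))/2 = -1.633750
  f(c_3) = f(-1.633750) = -3.698984
  f(a) × f(c) ≥ 0, new interval: [-1.633750, -1.255000]
Iteration 4:
  c_4 = (-1.633750 + (-1.255000))/2 = -1.444375
  f(c_4) = f(-1.444375) = -1.185721
  f(a) × f(c) ≥ 0, new interval: [-1.444375, -1.255000]

After 4 iteration(s), the approximation is c_4 = -1.444375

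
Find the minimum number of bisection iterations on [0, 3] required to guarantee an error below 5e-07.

We need (b-a)/2^n ≤ 5e-07
(3 - 0)/2^n ≤ 5e-07
3/2^n ≤ 5e-07
2^n ≥ 6000000
n ≥ log₂(6000000) = 22.52
n ≥ 23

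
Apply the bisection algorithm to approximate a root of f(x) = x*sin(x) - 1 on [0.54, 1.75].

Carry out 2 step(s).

f(x) = x*sin(x) - 1
Initial interval: [0.54, 1.75]

Iteration 1:
  c_1 = (0.540000 + 1.750000)/2 = 1.145000
  f(c_1) = f(1.145000) = 0.042763
  f(a) × f(c) < 0, new interval: [0.540000, 1.145000]
Iteration 2:
  c_2 = (0.540000 + 1.145000)/2 = 0.842500
  f(c_2) = f(0.842500) = -0.371234
  f(a) × f(c) ≥ 0, new interval: [0.842500, 1.145000]

After 2 iteration(s), the approximation is c_2 = 0.842500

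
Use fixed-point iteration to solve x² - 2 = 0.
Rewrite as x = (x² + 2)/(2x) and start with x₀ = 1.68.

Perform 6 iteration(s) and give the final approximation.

Equation: x² - 2 = 0
Fixed-point form: x = (x² + 2)/(2x)
x₀ = 1.68

x_1 = g(1.680000) = 1.435238
x_2 = g(1.435238) = 1.414368
x_3 = g(1.414368) = 1.414214
x_4 = g(1.414214) = 1.414214
x_5 = g(1.414214) = 1.414214
x_6 = g(1.414214) = 1.414214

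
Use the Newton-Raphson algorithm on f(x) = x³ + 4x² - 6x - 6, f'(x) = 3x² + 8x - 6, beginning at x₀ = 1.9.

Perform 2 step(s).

f(x) = x³ + 4x² - 6x - 6
f'(x) = 3x² + 8x - 6
x₀ = 1.9

Newton-Raphson formula: x_{n+1} = x_n - f(x_n)/f'(x_n)

Iteration 1:
  f(1.900000) = 3.899000
  f'(1.900000) = 20.030000
  x_1 = 1.900000 - 3.899000/20.030000 = 1.705342
Iteration 2:
  f(1.705342) = 0.360174
  f'(1.705342) = 16.367310
  x_2 = 1.705342 - 0.360174/16.367310 = 1.683336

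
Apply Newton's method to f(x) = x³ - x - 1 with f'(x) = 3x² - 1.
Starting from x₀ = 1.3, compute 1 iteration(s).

f(x) = x³ - x - 1
f'(x) = 3x² - 1
x₀ = 1.3

Newton-Raphson formula: x_{n+1} = x_n - f(x_n)/f'(x_n)

Iteration 1:
  f(1.300000) = -0.103000
  f'(1.300000) = 4.070000
  x_1 = 1.300000 - (-0.103000)/4.070000 = 1.325307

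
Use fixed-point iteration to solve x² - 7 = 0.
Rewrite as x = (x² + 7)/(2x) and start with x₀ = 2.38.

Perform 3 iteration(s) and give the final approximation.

Equation: x² - 7 = 0
Fixed-point form: x = (x² + 7)/(2x)
x₀ = 2.38

x_1 = g(2.380000) = 2.660588
x_2 = g(2.660588) = 2.645793
x_3 = g(2.645793) = 2.645751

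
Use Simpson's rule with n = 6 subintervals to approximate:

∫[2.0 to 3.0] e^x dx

f(x) = e^x
a = 2.0, b = 3.0, n = 6
h = (b - a)/n = 0.166667

Simpson's rule: (h/3)[f(x₀) + 4f(x₁) + 2f(x₂) + ... + f(xₙ)]

x_0 = 2.0000, f(x_0) = 7.389056, coefficient = 1
x_1 = 2.1667, f(x_1) = 8.729138, coefficient = 4
x_2 = 2.3333, f(x_2) = 10.312259, coefficient = 2
x_3 = 2.5000, f(x_3) = 12.182494, coefficient = 4
x_4 = 2.6667, f(x_4) = 14.391916, coefficient = 2
x_5 = 2.8333, f(x_5) = 17.002040, coefficient = 4
x_6 = 3.0000, f(x_6) = 20.085537, coefficient = 1

I ≈ (0.166667/3) × 228.537631 = 12.696535
Exact value: 12.696481
Error: 0.000054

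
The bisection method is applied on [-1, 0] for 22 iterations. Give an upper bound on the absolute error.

Bisection error bound: |error| ≤ (b-a)/2^n
|error| ≤ (0 - (-1))/2^22 = 1/2^22
|error| ≤ 0.0000002384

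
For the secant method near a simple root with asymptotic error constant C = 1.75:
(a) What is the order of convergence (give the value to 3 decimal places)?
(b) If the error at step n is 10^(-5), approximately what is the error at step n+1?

(a) Secant method has superlinear convergence with order φ = (1+√5)/2 ≈ 1.618.
    This means |e_{n+1}| ≈ C|e_n|^1.618.

(b) With |e_n| = 10^(-5) and C = 1.75:
    |e_{n+1}| ≈ 1.75 × (10^(-5))^1.618 = 1.75 × 10^(-8.09)

(a) ≈ 1.618 (golden ratio); (b) |e_{n+1}| ≈ 1.422e-08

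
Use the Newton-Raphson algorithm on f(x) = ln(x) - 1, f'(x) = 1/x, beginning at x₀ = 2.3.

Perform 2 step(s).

f(x) = ln(x) - 1
f'(x) = 1/x
x₀ = 2.3

Newton-Raphson formula: x_{n+1} = x_n - f(x_n)/f'(x_n)

Iteration 1:
  f(2.300000) = -0.167091
  f'(2.300000) = 0.434783
  x_1 = 2.300000 - (-0.167091)/0.434783 = 2.684309
Iteration 2:
  f(2.684309) = -0.012577
  f'(2.684309) = 0.372535
  x_2 = 2.684309 - (-0.012577)/0.372535 = 2.718069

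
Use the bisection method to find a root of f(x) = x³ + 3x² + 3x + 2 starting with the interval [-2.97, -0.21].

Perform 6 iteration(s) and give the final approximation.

f(x) = x³ + 3x² + 3x + 2
Initial interval: [-2.97, -0.21]

Iteration 1:
  c_1 = (-2.970000 + (-0.210000))/2 = -1.590000
  f(c_1) = f(-1.590000) = 0.794621
  f(a) × f(c) < 0, new interval: [-2.970000, -1.590000]
Iteration 2:
  c_2 = (-2.970000 + (-1.590000))/2 = -2.280000
  f(c_2) = f(-2.280000) = -1.097152
  f(a) × f(c) ≥ 0, new interval: [-2.280000, -1.590000]
Iteration 3:
  c_3 = (-2.280000 + (-1.590000))/2 = -1.935000
  f(c_3) = f(-1.935000) = 0.182600
  f(a) × f(c) < 0, new interval: [-2.280000, -1.935000]
Iteration 4:
  c_4 = (-2.280000 + (-1.935000))/2 = -2.107500
  f(c_4) = f(-2.107500) = -0.358411
  f(a) × f(c) ≥ 0, new interval: [-2.107500, -1.935000]
Iteration 5:
  c_5 = (-2.107500 + (-1.935000))/2 = -2.021250
  f(c_5) = f(-2.021250) = -0.065114
  f(a) × f(c) ≥ 0, new interval: [-2.021250, -1.935000]
Iteration 6:
  c_6 = (-2.021250 + (-1.935000))/2 = -1.978125
  f(c_6) = f(-1.978125) = 0.064200
  f(a) × f(c) < 0, new interval: [-2.021250, -1.978125]

After 6 iteration(s), the approximation is c_6 = -1.978125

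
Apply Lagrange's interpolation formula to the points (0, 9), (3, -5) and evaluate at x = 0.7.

Lagrange interpolation formula:
P(x) = Σ yᵢ × Lᵢ(x)
where Lᵢ(x) = Π_{j≠i} (x - xⱼ)/(xᵢ - xⱼ)

L_0(0.7) = (0.7 - 3)/(0 - 3) = 0.766667
L_1(0.7) = (0.7 - 0)/(3 - 0) = 0.233333

P(0.7) = 9×L_0(0.7) + (-5)×L_1(0.7)
P(0.7) = 5.733333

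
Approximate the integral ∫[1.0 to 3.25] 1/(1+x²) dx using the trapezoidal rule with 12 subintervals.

f(x) = 1/(1+x²)
a = 1.0, b = 3.25, n = 12
h = (b - a)/n = 0.187500

Trapezoidal rule: (h/2)[f(x₀) + 2f(x₁) + 2f(x₂) + ... + f(xₙ)]

x_0 = 1.0000, f(x_0) = 0.500000, coefficient = 1
x_1 = 1.1875, f(x_1) = 0.414911, coefficient = 2
x_2 = 1.3750, f(x_2) = 0.345946, coefficient = 2
x_3 = 1.5625, f(x_3) = 0.290579, coefficient = 2
x_4 = 1.7500, f(x_4) = 0.246154, coefficient = 2
x_5 = 1.9375, f(x_5) = 0.210353, coefficient = 2
x_6 = 2.1250, f(x_6) = 0.181303, coefficient = 2
x_7 = 2.3125, f(x_7) = 0.157538, coefficient = 2
x_8 = 2.5000, f(x_8) = 0.137931, coefficient = 2
x_9 = 2.6875, f(x_9) = 0.121615, coefficient = 2
x_10 = 2.8750, f(x_10) = 0.107926, coefficient = 2
x_11 = 3.0625, f(x_11) = 0.096349, coefficient = 2
x_12 = 3.2500, f(x_12) = 0.086486, coefficient = 1

I ≈ (0.187500/2) × 5.207698 = 0.488222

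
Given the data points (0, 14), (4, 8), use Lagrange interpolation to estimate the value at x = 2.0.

Lagrange interpolation formula:
P(x) = Σ yᵢ × Lᵢ(x)
where Lᵢ(x) = Π_{j≠i} (x - xⱼ)/(xᵢ - xⱼ)

L_0(2.0) = (2.0 - 4)/(0 - 4) = 0.500000
L_1(2.0) = (2.0 - 0)/(4 - 0) = 0.500000

P(2.0) = 14×L_0(2.0) + 8×L_1(2.0)
P(2.0) = 11.000000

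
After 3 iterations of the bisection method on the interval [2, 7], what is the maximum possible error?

Bisection error bound: |error| ≤ (b-a)/2^n
|error| ≤ (7 - 2)/2^3 = 5/2^3
|error| ≤ 0.6250000000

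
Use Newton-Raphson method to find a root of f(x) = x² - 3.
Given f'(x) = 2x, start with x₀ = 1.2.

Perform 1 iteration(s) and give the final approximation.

f(x) = x² - 3
f'(x) = 2x
x₀ = 1.2

Newton-Raphson formula: x_{n+1} = x_n - f(x_n)/f'(x_n)

Iteration 1:
  f(1.200000) = -1.560000
  f'(1.200000) = 2.400000
  x_1 = 1.200000 - (-1.560000)/2.400000 = 1.850000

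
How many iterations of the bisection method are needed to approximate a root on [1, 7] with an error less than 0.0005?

We need (b-a)/2^n ≤ 0.0005
(7 - 1)/2^n ≤ 0.0005
6/2^n ≤ 0.0005
2^n ≥ 12000
n ≥ log₂(12000) = 13.55
n ≥ 14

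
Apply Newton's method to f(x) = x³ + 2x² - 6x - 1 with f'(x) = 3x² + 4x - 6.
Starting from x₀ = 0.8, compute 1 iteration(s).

f(x) = x³ + 2x² - 6x - 1
f'(x) = 3x² + 4x - 6
x₀ = 0.8

Newton-Raphson formula: x_{n+1} = x_n - f(x_n)/f'(x_n)

Iteration 1:
  f(0.800000) = -4.008000
  f'(0.800000) = -0.880000
  x_1 = 0.800000 - (-4.008000)/(-0.880000) = -3.754545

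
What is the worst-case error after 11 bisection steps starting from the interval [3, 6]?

Bisection error bound: |error| ≤ (b-a)/2^n
|error| ≤ (6 - 3)/2^11 = 3/2^11
|error| ≤ 0.0014648438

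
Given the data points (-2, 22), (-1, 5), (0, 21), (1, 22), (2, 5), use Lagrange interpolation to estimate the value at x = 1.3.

Lagrange interpolation formula:
P(x) = Σ yᵢ × Lᵢ(x)
where Lᵢ(x) = Π_{j≠i} (x - xⱼ)/(xᵢ - xⱼ)

L_0(1.3) = (1.3 - (-1))/(-2 - (-1)) × (1.3 - 0)/(-2 - 0) × (1.3 - 1)/(-2 - 1) × (1.3 - 2)/(-2 - 2) = -0.026163
L_1(1.3) = (1.3 - (-2))/(-1 - (-2)) × (1.3 - 0)/(-1 - 0) × (1.3 - 1)/(-1 - 1) × (1.3 - 2)/(-1 - 2) = 0.150150
L_2(1.3) = (1.3 - (-2))/(0 - (-2)) × (1.3 - (-1))/(0 - (-1)) × (1.3 - 1)/(0 - 1) × (1.3 - 2)/(0 - 2) = -0.398475
L_3(1.3) = (1.3 - (-2))/(1 - (-2)) × (1.3 - (-1))/(1 - (-1)) × (1.3 - 0)/(1 - 0) × (1.3 - 2)/(1 - 2) = 1.151150
L_4(1.3) = (1.3 - (-2))/(2 - (-2)) × (1.3 - (-1))/(2 - (-1)) × (1.3 - 0)/(2 - 0) × (1.3 - 1)/(2 - 1) = 0.123338

P(1.3) = 22×L_0(1.3) + 5×L_1(1.3) + 21×L_2(1.3) + 22×L_3(1.3) + 5×L_4(1.3)
P(1.3) = 17.749187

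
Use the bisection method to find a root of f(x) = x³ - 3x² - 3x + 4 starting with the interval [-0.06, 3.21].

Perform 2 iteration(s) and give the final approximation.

f(x) = x³ - 3x² - 3x + 4
Initial interval: [-0.06, 3.21]

Iteration 1:
  c_1 = (-0.060000 + 3.210000)/2 = 1.575000
  f(c_1) = f(1.575000) = -4.259891
  f(a) × f(c) < 0, new interval: [-0.060000, 1.575000]
Iteration 2:
  c_2 = (-0.060000 + 1.575000)/2 = 0.757500
  f(c_2) = f(0.757500) = 0.440739
  f(a) × f(c) ≥ 0, new interval: [0.757500, 1.575000]

After 2 iteration(s), the approximation is c_2 = 0.757500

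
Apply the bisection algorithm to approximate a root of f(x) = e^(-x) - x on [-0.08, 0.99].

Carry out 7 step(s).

f(x) = e^(-x) - x
Initial interval: [-0.08, 0.99]

Iteration 1:
  c_1 = (-0.080000 + 0.990000)/2 = 0.455000
  f(c_1) = f(0.455000) = 0.179448
  f(a) × f(c) ≥ 0, new interval: [0.455000, 0.990000]
Iteration 2:
  c_2 = (0.455000 + 0.990000)/2 = 0.722500
  f(c_2) = f(0.722500) = -0.236963
  f(a) × f(c) < 0, new interval: [0.455000, 0.722500]
Iteration 3:
  c_3 = (0.455000 + 0.722500)/2 = 0.588750
  f(c_3) = f(0.588750) = -0.033729
  f(a) × f(c) < 0, new interval: [0.455000, 0.588750]
Iteration 4:
  c_4 = (0.455000 + 0.588750)/2 = 0.521875
  f(c_4) = f(0.521875) = 0.071532
  f(a) × f(c) ≥ 0, new interval: [0.521875, 0.588750]
Iteration 5:
  c_5 = (0.521875 + 0.588750)/2 = 0.555312
  f(c_5) = f(0.555312) = 0.018580
  f(a) × f(c) ≥ 0, new interval: [0.555312, 0.588750]
Iteration 6:
  c_6 = (0.555312 + 0.588750)/2 = 0.572031
  f(c_6) = f(0.572031) = -0.007653
  f(a) × f(c) < 0, new interval: [0.555312, 0.572031]
Iteration 7:
  c_7 = (0.555312 + 0.572031)/2 = 0.563672
  f(c_7) = f(0.563672) = 0.005444
  f(a) × f(c) ≥ 0, new interval: [0.563672, 0.572031]

After 7 iteration(s), the approximation is c_7 = 0.563672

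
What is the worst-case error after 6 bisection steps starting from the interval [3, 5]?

Bisection error bound: |error| ≤ (b-a)/2^n
|error| ≤ (5 - 3)/2^6 = 2/2^6
|error| ≤ 0.0312500000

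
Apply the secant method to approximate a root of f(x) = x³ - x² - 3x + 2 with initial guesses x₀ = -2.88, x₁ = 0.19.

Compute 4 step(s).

f(x) = x³ - x² - 3x + 2
x₀ = -2.88, x₁ = 0.19

Secant formula: x_{n+1} = x_n - f(x_n)(x_n - x_{n-1})/(f(x_n) - f(x_{n-1}))

Iteration 1:
  f(-2.880000) = -21.542272
  f(0.190000) = 1.400759
  x_2 = 0.190000 - 1.400759×(0.190000 - (-2.880000))/(1.400759 - (-21.542272))
       = 0.002565
Iteration 2:
  f(0.190000) = 1.400759
  f(0.002565) = 1.992299
  x_3 = 0.002565 - 1.992299×(0.002565 - 0.190000)/(1.992299 - 1.400759)
       = 0.633844
Iteration 3:
  f(0.002565) = 1.992299
  f(0.633844) = -0.048638
  x_4 = 0.633844 - (-0.048638)×(0.633844 - 0.002565)/(-0.048638 - 1.992299)
       = 0.618800
Iteration 4:
  f(0.633844) = -0.048638
  f(0.618800) = -0.002366
  x_5 = 0.618800 - (-0.002366)×(0.618800 - 0.633844)/(-0.002366 - (-0.048638))
       = 0.618031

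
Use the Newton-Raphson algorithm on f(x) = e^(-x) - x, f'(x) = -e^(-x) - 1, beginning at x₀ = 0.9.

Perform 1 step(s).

f(x) = e^(-x) - x
f'(x) = -e^(-x) - 1
x₀ = 0.9

Newton-Raphson formula: x_{n+1} = x_n - f(x_n)/f'(x_n)

Iteration 1:
  f(0.900000) = -0.493430
  f'(0.900000) = -1.406570
  x_1 = 0.900000 - (-0.493430)/(-1.406570) = 0.549196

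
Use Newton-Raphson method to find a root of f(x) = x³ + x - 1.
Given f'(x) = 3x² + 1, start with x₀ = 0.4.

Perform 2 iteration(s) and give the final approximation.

f(x) = x³ + x - 1
f'(x) = 3x² + 1
x₀ = 0.4

Newton-Raphson formula: x_{n+1} = x_n - f(x_n)/f'(x_n)

Iteration 1:
  f(0.400000) = -0.536000
  f'(0.400000) = 1.480000
  x_1 = 0.400000 - (-0.536000)/1.480000 = 0.762162
Iteration 2:
  f(0.762162) = 0.204895
  f'(0.762162) = 2.742673
  x_2 = 0.762162 - 0.204895/2.742673 = 0.687456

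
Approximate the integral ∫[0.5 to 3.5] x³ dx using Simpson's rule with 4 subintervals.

f(x) = x³
a = 0.5, b = 3.5, n = 4
h = (b - a)/n = 0.750000

Simpson's rule: (h/3)[f(x₀) + 4f(x₁) + 2f(x₂) + ... + f(xₙ)]

x_0 = 0.5000, f(x_0) = 0.125000, coefficient = 1
x_1 = 1.2500, f(x_1) = 1.953125, coefficient = 4
x_2 = 2.0000, f(x_2) = 8.000000, coefficient = 2
x_3 = 2.7500, f(x_3) = 20.796875, coefficient = 4
x_4 = 3.5000, f(x_4) = 42.875000, coefficient = 1

I ≈ (0.750000/3) × 150.000000 = 37.500000
Exact value: 37.500000
Error: 0.000000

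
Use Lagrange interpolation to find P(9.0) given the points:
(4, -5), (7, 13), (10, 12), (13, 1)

Lagrange interpolation formula:
P(x) = Σ yᵢ × Lᵢ(x)
where Lᵢ(x) = Π_{j≠i} (x - xⱼ)/(xᵢ - xⱼ)

L_0(9.0) = (9.0 - 7)/(4 - 7) × (9.0 - 10)/(4 - 10) × (9.0 - 13)/(4 - 13) = -0.049383
L_1(9.0) = (9.0 - 4)/(7 - 4) × (9.0 - 10)/(7 - 10) × (9.0 - 13)/(7 - 13) = 0.370370
L_2(9.0) = (9.0 - 4)/(10 - 4) × (9.0 - 7)/(10 - 7) × (9.0 - 13)/(10 - 13) = 0.740741
L_3(9.0) = (9.0 - 4)/(13 - 4) × (9.0 - 7)/(13 - 7) × (9.0 - 10)/(13 - 10) = -0.061728

P(9.0) = (-5)×L_0(9.0) + 13×L_1(9.0) + 12×L_2(9.0) + 1×L_3(9.0)
P(9.0) = 13.888889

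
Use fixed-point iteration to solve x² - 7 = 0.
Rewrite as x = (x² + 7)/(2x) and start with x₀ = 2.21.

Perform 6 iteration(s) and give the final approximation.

Equation: x² - 7 = 0
Fixed-point form: x = (x² + 7)/(2x)
x₀ = 2.21

x_1 = g(2.210000) = 2.688710
x_2 = g(2.688710) = 2.646095
x_3 = g(2.646095) = 2.645751
x_4 = g(2.645751) = 2.645751
x_5 = g(2.645751) = 2.645751
x_6 = g(2.645751) = 2.645751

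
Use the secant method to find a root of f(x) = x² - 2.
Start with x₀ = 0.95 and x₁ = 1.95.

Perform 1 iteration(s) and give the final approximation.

f(x) = x² - 2
x₀ = 0.95, x₁ = 1.95

Secant formula: x_{n+1} = x_n - f(x_n)(x_n - x_{n-1})/(f(x_n) - f(x_{n-1}))

Iteration 1:
  f(0.950000) = -1.097500
  f(1.950000) = 1.802500
  x_2 = 1.950000 - 1.802500×(1.950000 - 0.950000)/(1.802500 - (-1.097500))
       = 1.328448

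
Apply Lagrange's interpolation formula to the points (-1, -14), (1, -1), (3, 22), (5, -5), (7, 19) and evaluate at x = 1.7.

Lagrange interpolation formula:
P(x) = Σ yᵢ × Lᵢ(x)
where Lᵢ(x) = Π_{j≠i} (x - xⱼ)/(xᵢ - xⱼ)

L_0(1.7) = (1.7 - 1)/(-1 - 1) × (1.7 - 3)/(-1 - 3) × (1.7 - 5)/(-1 - 5) × (1.7 - 7)/(-1 - 7) = -0.041448
L_1(1.7) = (1.7 - (-1))/(1 - (-1)) × (1.7 - 3)/(1 - 3) × (1.7 - 5)/(1 - 5) × (1.7 - 7)/(1 - 7) = 0.639478
L_2(1.7) = (1.7 - (-1))/(3 - (-1)) × (1.7 - 1)/(3 - 1) × (1.7 - 5)/(3 - 5) × (1.7 - 7)/(3 - 7) = 0.516502
L_3(1.7) = (1.7 - (-1))/(5 - (-1)) × (1.7 - 1)/(5 - 1) × (1.7 - 3)/(5 - 3) × (1.7 - 7)/(5 - 7) = -0.135647
L_4(1.7) = (1.7 - (-1))/(7 - (-1)) × (1.7 - 1)/(7 - 1) × (1.7 - 3)/(7 - 3) × (1.7 - 5)/(7 - 5) = 0.021115

P(1.7) = (-14)×L_0(1.7) + (-1)×L_1(1.7) + 22×L_2(1.7) + (-5)×L_3(1.7) + 19×L_4(1.7)
P(1.7) = 12.383240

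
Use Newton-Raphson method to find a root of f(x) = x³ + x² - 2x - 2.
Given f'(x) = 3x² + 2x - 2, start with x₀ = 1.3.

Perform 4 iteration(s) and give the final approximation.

f(x) = x³ + x² - 2x - 2
f'(x) = 3x² + 2x - 2
x₀ = 1.3

Newton-Raphson formula: x_{n+1} = x_n - f(x_n)/f'(x_n)

Iteration 1:
  f(1.300000) = -0.713000
  f'(1.300000) = 5.670000
  x_1 = 1.300000 - (-0.713000)/5.670000 = 1.425750
Iteration 2:
  f(1.425750) = 0.079472
  f'(1.425750) = 6.949785
  x_2 = 1.425750 - 0.079472/6.949785 = 1.414314
Iteration 3:
  f(1.414314) = 0.000689
  f'(1.414314) = 6.829484
  x_3 = 1.414314 - 0.000689/6.829484 = 1.414214
Iteration 4:
  f(1.414214) = 0.000000
  f'(1.414214) = 6.828427
  x_4 = 1.414214 - 0.000000/6.828427 = 1.414214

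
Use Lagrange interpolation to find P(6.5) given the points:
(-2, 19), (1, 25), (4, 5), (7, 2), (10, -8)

Lagrange interpolation formula:
P(x) = Σ yᵢ × Lᵢ(x)
where Lᵢ(x) = Π_{j≠i} (x - xⱼ)/(xᵢ - xⱼ)

L_0(6.5) = (6.5 - 1)/(-2 - 1) × (6.5 - 4)/(-2 - 4) × (6.5 - 7)/(-2 - 7) × (6.5 - 10)/(-2 - 10) = 0.012378
L_1(6.5) = (6.5 - (-2))/(1 - (-2)) × (6.5 - 4)/(1 - 4) × (6.5 - 7)/(1 - 7) × (6.5 - 10)/(1 - 10) = -0.076517
L_2(6.5) = (6.5 - (-2))/(4 - (-2)) × (6.5 - 1)/(4 - 1) × (6.5 - 7)/(4 - 7) × (6.5 - 10)/(4 - 10) = 0.252508
L_3(6.5) = (6.5 - (-2))/(7 - (-2)) × (6.5 - 1)/(7 - 1) × (6.5 - 4)/(7 - 4) × (6.5 - 10)/(7 - 10) = 0.841692
L_4(6.5) = (6.5 - (-2))/(10 - (-2)) × (6.5 - 1)/(10 - 1) × (6.5 - 4)/(10 - 4) × (6.5 - 7)/(10 - 7) = -0.030060

P(6.5) = 19×L_0(6.5) + 25×L_1(6.5) + 5×L_2(6.5) + 2×L_3(6.5) + (-8)×L_4(6.5)
P(6.5) = 1.508648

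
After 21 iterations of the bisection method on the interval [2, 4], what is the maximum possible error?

Bisection error bound: |error| ≤ (b-a)/2^n
|error| ≤ (4 - 2)/2^21 = 2/2^21
|error| ≤ 0.0000009537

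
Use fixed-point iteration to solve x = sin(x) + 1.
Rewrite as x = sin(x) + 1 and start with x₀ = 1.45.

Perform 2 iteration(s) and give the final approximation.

Equation: x = sin(x) + 1
Fixed-point form: x = sin(x) + 1
x₀ = 1.45

x_1 = g(1.450000) = 1.992713
x_2 = g(1.992713) = 1.912306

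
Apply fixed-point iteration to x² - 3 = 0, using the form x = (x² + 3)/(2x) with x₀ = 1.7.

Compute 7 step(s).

Equation: x² - 3 = 0
Fixed-point form: x = (x² + 3)/(2x)
x₀ = 1.7

x_1 = g(1.700000) = 1.732353
x_2 = g(1.732353) = 1.732051
x_3 = g(1.732051) = 1.732051
x_4 = g(1.732051) = 1.732051
x_5 = g(1.732051) = 1.732051
x_6 = g(1.732051) = 1.732051
x_7 = g(1.732051) = 1.732051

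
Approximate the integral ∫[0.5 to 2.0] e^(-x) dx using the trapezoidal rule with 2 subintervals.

f(x) = e^(-x)
a = 0.5, b = 2.0, n = 2
h = (b - a)/n = 0.750000

Trapezoidal rule: (h/2)[f(x₀) + 2f(x₁) + 2f(x₂) + ... + f(xₙ)]

x_0 = 0.5000, f(x_0) = 0.606531, coefficient = 1
x_1 = 1.2500, f(x_1) = 0.286505, coefficient = 2
x_2 = 2.0000, f(x_2) = 0.135335, coefficient = 1

I ≈ (0.750000/2) × 1.314876 = 0.493078
Exact value: 0.471195
Error: 0.021883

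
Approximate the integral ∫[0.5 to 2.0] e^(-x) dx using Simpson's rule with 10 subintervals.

f(x) = e^(-x)
a = 0.5, b = 2.0, n = 10
h = (b - a)/n = 0.150000

Simpson's rule: (h/3)[f(x₀) + 4f(x₁) + 2f(x₂) + ... + f(xₙ)]

x_0 = 0.5000, f(x_0) = 0.606531, coefficient = 1
x_1 = 0.6500, f(x_1) = 0.522046, coefficient = 4
x_2 = 0.8000, f(x_2) = 0.449329, coefficient = 2
x_3 = 0.9500, f(x_3) = 0.386741, coefficient = 4
x_4 = 1.1000, f(x_4) = 0.332871, coefficient = 2
x_5 = 1.2500, f(x_5) = 0.286505, coefficient = 4
x_6 = 1.4000, f(x_6) = 0.246597, coefficient = 2
x_7 = 1.5500, f(x_7) = 0.212248, coefficient = 4
x_8 = 1.7000, f(x_8) = 0.182684, coefficient = 2
x_9 = 1.8500, f(x_9) = 0.157237, coefficient = 4
x_10 = 2.0000, f(x_10) = 0.135335, coefficient = 1

I ≈ (0.150000/3) × 9.423934 = 0.471197
Exact value: 0.471195
Error: 0.000001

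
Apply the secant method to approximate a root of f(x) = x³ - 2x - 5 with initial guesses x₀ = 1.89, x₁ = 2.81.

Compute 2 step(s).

f(x) = x³ - 2x - 5
x₀ = 1.89, x₁ = 2.81

Secant formula: x_{n+1} = x_n - f(x_n)(x_n - x_{n-1})/(f(x_n) - f(x_{n-1}))

Iteration 1:
  f(1.890000) = -2.028731
  f(2.810000) = 11.568041
  x_2 = 2.810000 - 11.568041×(2.810000 - 1.890000)/(11.568041 - (-2.028731))
       = 2.027270
Iteration 2:
  f(2.810000) = 11.568041
  f(2.027270) = -0.722815
  x_3 = 2.027270 - (-0.722815)×(2.027270 - 2.810000)/(-0.722815 - 11.568041)
       = 2.073302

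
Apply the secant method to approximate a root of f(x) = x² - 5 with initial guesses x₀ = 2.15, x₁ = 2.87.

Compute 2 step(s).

f(x) = x² - 5
x₀ = 2.15, x₁ = 2.87

Secant formula: x_{n+1} = x_n - f(x_n)(x_n - x_{n-1})/(f(x_n) - f(x_{n-1}))

Iteration 1:
  f(2.150000) = -0.377500
  f(2.870000) = 3.236900
  x_2 = 2.870000 - 3.236900×(2.870000 - 2.150000)/(3.236900 - (-0.377500))
       = 2.225199
Iteration 2:
  f(2.870000) = 3.236900
  f(2.225199) = -0.048489
  x_3 = 2.225199 - (-0.048489)×(2.225199 - 2.870000)/(-0.048489 - 3.236900)
       = 2.234716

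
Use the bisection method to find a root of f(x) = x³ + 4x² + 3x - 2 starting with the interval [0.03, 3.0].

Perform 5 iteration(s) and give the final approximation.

f(x) = x³ + 4x² + 3x - 2
Initial interval: [0.03, 3.0]

Iteration 1:
  c_1 = (0.030000 + 3.000000)/2 = 1.515000
  f(c_1) = f(1.515000) = 15.203166
  f(a) × f(c) < 0, new interval: [0.030000, 1.515000]
Iteration 2:
  c_2 = (0.030000 + 1.515000)/2 = 0.772500
  f(c_2) = f(0.772500) = 3.165519
  f(a) × f(c) < 0, new interval: [0.030000, 0.772500]
Iteration 3:
  c_3 = (0.030000 + 0.772500)/2 = 0.401250
  f(c_3) = f(0.401250) = -0.087642
  f(a) × f(c) ≥ 0, new interval: [0.401250, 0.772500]
Iteration 4:
  c_4 = (0.401250 + 0.772500)/2 = 0.586875
  f(c_4) = f(0.586875) = 1.340447
  f(a) × f(c) < 0, new interval: [0.401250, 0.586875]
Iteration 5:
  c_5 = (0.401250 + 0.586875)/2 = 0.494063
  f(c_5) = f(0.494063) = 0.579178
  f(a) × f(c) < 0, new interval: [0.401250, 0.494063]

After 5 iteration(s), the approximation is c_5 = 0.494063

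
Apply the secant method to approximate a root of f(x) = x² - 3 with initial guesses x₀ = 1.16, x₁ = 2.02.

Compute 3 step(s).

f(x) = x² - 3
x₀ = 1.16, x₁ = 2.02

Secant formula: x_{n+1} = x_n - f(x_n)(x_n - x_{n-1})/(f(x_n) - f(x_{n-1}))

Iteration 1:
  f(1.160000) = -1.654400
  f(2.020000) = 1.080400
  x_2 = 2.020000 - 1.080400×(2.020000 - 1.160000)/(1.080400 - (-1.654400))
       = 1.680252
Iteration 2:
  f(2.020000) = 1.080400
  f(1.680252) = -0.176755
  x_3 = 1.680252 - (-0.176755)×(1.680252 - 2.020000)/(-0.176755 - 1.080400)
       = 1.728020
Iteration 3:
  f(1.680252) = -0.176755
  f(1.728020) = -0.013947
  x_4 = 1.728020 - (-0.013947)×(1.728020 - 1.680252)/(-0.013947 - (-0.176755))
       = 1.732112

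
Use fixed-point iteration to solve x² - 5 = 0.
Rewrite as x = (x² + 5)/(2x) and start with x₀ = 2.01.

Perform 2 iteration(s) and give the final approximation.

Equation: x² - 5 = 0
Fixed-point form: x = (x² + 5)/(2x)
x₀ = 2.01

x_1 = g(2.010000) = 2.248781
x_2 = g(2.248781) = 2.236104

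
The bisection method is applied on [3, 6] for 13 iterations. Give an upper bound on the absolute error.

Bisection error bound: |error| ≤ (b-a)/2^n
|error| ≤ (6 - 3)/2^13 = 3/2^13
|error| ≤ 0.0003662109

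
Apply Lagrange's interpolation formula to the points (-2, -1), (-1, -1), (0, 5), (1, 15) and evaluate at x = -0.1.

Lagrange interpolation formula:
P(x) = Σ yᵢ × Lᵢ(x)
where Lᵢ(x) = Π_{j≠i} (x - xⱼ)/(xᵢ - xⱼ)

L_0(-0.1) = (-0.1 - (-1))/(-2 - (-1)) × (-0.1 - 0)/(-2 - 0) × (-0.1 - 1)/(-2 - 1) = -0.016500
L_1(-0.1) = (-0.1 - (-2))/(-1 - (-2)) × (-0.1 - 0)/(-1 - 0) × (-0.1 - 1)/(-1 - 1) = 0.104500
L_2(-0.1) = (-0.1 - (-2))/(0 - (-2)) × (-0.1 - (-1))/(0 - (-1)) × (-0.1 - 1)/(0 - 1) = 0.940500
L_3(-0.1) = (-0.1 - (-2))/(1 - (-2)) × (-0.1 - (-1))/(1 - (-1)) × (-0.1 - 0)/(1 - 0) = -0.028500

P(-0.1) = (-1)×L_0(-0.1) + (-1)×L_1(-0.1) + 5×L_2(-0.1) + 15×L_3(-0.1)
P(-0.1) = 4.187000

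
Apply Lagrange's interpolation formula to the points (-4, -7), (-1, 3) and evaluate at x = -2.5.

Lagrange interpolation formula:
P(x) = Σ yᵢ × Lᵢ(x)
where Lᵢ(x) = Π_{j≠i} (x - xⱼ)/(xᵢ - xⱼ)

L_0(-2.5) = (-2.5 - (-1))/(-4 - (-1)) = 0.500000
L_1(-2.5) = (-2.5 - (-4))/(-1 - (-4)) = 0.500000

P(-2.5) = (-7)×L_0(-2.5) + 3×L_1(-2.5)
P(-2.5) = -2.000000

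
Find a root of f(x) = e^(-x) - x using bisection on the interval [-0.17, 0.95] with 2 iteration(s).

f(x) = e^(-x) - x
Initial interval: [-0.17, 0.95]

Iteration 1:
  c_1 = (-0.170000 + 0.950000)/2 = 0.390000
  f(c_1) = f(0.390000) = 0.287057
  f(a) × f(c) ≥ 0, new interval: [0.390000, 0.950000]
Iteration 2:
  c_2 = (0.390000 + 0.950000)/2 = 0.670000
  f(c_2) = f(0.670000) = -0.158291
  f(a) × f(c) < 0, new interval: [0.390000, 0.670000]

After 2 iteration(s), the approximation is c_2 = 0.670000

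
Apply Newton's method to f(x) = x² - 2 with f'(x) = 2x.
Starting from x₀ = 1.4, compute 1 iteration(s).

f(x) = x² - 2
f'(x) = 2x
x₀ = 1.4

Newton-Raphson formula: x_{n+1} = x_n - f(x_n)/f'(x_n)

Iteration 1:
  f(1.400000) = -0.040000
  f'(1.400000) = 2.800000
  x_1 = 1.400000 - (-0.040000)/2.800000 = 1.414286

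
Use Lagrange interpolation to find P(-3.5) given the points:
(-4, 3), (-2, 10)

Lagrange interpolation formula:
P(x) = Σ yᵢ × Lᵢ(x)
where Lᵢ(x) = Π_{j≠i} (x - xⱼ)/(xᵢ - xⱼ)

L_0(-3.5) = (-3.5 - (-2))/(-4 - (-2)) = 0.750000
L_1(-3.5) = (-3.5 - (-4))/(-2 - (-4)) = 0.250000

P(-3.5) = 3×L_0(-3.5) + 10×L_1(-3.5)
P(-3.5) = 4.750000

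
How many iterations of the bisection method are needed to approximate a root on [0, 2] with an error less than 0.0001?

We need (b-a)/2^n ≤ 0.0001
(2 - 0)/2^n ≤ 0.0001
2/2^n ≤ 0.0001
2^n ≥ 20000
n ≥ log₂(20000) = 14.29
n ≥ 15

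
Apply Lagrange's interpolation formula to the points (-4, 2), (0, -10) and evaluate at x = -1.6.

Lagrange interpolation formula:
P(x) = Σ yᵢ × Lᵢ(x)
where Lᵢ(x) = Π_{j≠i} (x - xⱼ)/(xᵢ - xⱼ)

L_0(-1.6) = (-1.6 - 0)/(-4 - 0) = 0.400000
L_1(-1.6) = (-1.6 - (-4))/(0 - (-4)) = 0.600000

P(-1.6) = 2×L_0(-1.6) + (-10)×L_1(-1.6)
P(-1.6) = -5.200000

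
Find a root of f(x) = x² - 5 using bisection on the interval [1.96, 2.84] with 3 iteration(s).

f(x) = x² - 5
Initial interval: [1.96, 2.84]

Iteration 1:
  c_1 = (1.960000 + 2.840000)/2 = 2.400000
  f(c_1) = f(2.400000) = 0.760000
  f(a) × f(c) < 0, new interval: [1.960000, 2.400000]
Iteration 2:
  c_2 = (1.960000 + 2.400000)/2 = 2.180000
  f(c_2) = f(2.180000) = -0.247600
  f(a) × f(c) ≥ 0, new interval: [2.180000, 2.400000]
Iteration 3:
  c_3 = (2.180000 + 2.400000)/2 = 2.290000
  f(c_3) = f(2.290000) = 0.244100
  f(a) × f(c) < 0, new interval: [2.180000, 2.290000]

After 3 iteration(s), the approximation is c_3 = 2.290000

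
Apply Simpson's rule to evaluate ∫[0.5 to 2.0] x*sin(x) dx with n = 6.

f(x) = x*sin(x)
a = 0.5, b = 2.0, n = 6
h = (b - a)/n = 0.250000

Simpson's rule: (h/3)[f(x₀) + 4f(x₁) + 2f(x₂) + ... + f(xₙ)]

x_0 = 0.5000, f(x_0) = 0.239713, coefficient = 1
x_1 = 0.7500, f(x_1) = 0.511229, coefficient = 4
x_2 = 1.0000, f(x_2) = 0.841471, coefficient = 2
x_3 = 1.2500, f(x_3) = 1.186231, coefficient = 4
x_4 = 1.5000, f(x_4) = 1.496242, coefficient = 2
x_5 = 1.7500, f(x_5) = 1.721975, coefficient = 4
x_6 = 2.0000, f(x_6) = 1.818595, coefficient = 1

I ≈ (0.250000/3) × 20.411476 = 1.700956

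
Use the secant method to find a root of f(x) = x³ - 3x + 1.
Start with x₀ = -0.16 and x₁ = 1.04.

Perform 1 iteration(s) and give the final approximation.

f(x) = x³ - 3x + 1
x₀ = -0.16, x₁ = 1.04

Secant formula: x_{n+1} = x_n - f(x_n)(x_n - x_{n-1})/(f(x_n) - f(x_{n-1}))

Iteration 1:
  f(-0.160000) = 1.475904
  f(1.040000) = -0.995136
  x_2 = 1.040000 - (-0.995136)×(1.040000 - (-0.160000))/(-0.995136 - 1.475904)
       = 0.556737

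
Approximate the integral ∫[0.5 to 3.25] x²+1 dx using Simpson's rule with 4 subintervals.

f(x) = x²+1
a = 0.5, b = 3.25, n = 4
h = (b - a)/n = 0.687500

Simpson's rule: (h/3)[f(x₀) + 4f(x₁) + 2f(x₂) + ... + f(xₙ)]

x_0 = 0.5000, f(x_0) = 1.250000, coefficient = 1
x_1 = 1.1875, f(x_1) = 2.410156, coefficient = 4
x_2 = 1.8750, f(x_2) = 4.515625, coefficient = 2
x_3 = 2.5625, f(x_3) = 7.566406, coefficient = 4
x_4 = 3.2500, f(x_4) = 11.562500, coefficient = 1

I ≈ (0.687500/3) × 61.750000 = 14.151042
Exact value: 14.151042
Error: 0.000000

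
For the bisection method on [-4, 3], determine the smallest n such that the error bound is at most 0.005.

We need (b-a)/2^n ≤ 0.005
(3 - (-4))/2^n ≤ 0.005
7/2^n ≤ 0.005
2^n ≥ 1400
n ≥ log₂(1400) = 10.45
n ≥ 11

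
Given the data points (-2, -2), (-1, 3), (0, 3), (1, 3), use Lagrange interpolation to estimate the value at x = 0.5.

Lagrange interpolation formula:
P(x) = Σ yᵢ × Lᵢ(x)
where Lᵢ(x) = Π_{j≠i} (x - xⱼ)/(xᵢ - xⱼ)

L_0(0.5) = (0.5 - (-1))/(-2 - (-1)) × (0.5 - 0)/(-2 - 0) × (0.5 - 1)/(-2 - 1) = 0.062500
L_1(0.5) = (0.5 - (-2))/(-1 - (-2)) × (0.5 - 0)/(-1 - 0) × (0.5 - 1)/(-1 - 1) = -0.312500
L_2(0.5) = (0.5 - (-2))/(0 - (-2)) × (0.5 - (-1))/(0 - (-1)) × (0.5 - 1)/(0 - 1) = 0.937500
L_3(0.5) = (0.5 - (-2))/(1 - (-2)) × (0.5 - (-1))/(1 - (-1)) × (0.5 - 0)/(1 - 0) = 0.312500

P(0.5) = (-2)×L_0(0.5) + 3×L_1(0.5) + 3×L_2(0.5) + 3×L_3(0.5)
P(0.5) = 2.687500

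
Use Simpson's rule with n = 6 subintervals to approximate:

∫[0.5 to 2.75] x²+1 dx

f(x) = x²+1
a = 0.5, b = 2.75, n = 6
h = (b - a)/n = 0.375000

Simpson's rule: (h/3)[f(x₀) + 4f(x₁) + 2f(x₂) + ... + f(xₙ)]

x_0 = 0.5000, f(x_0) = 1.250000, coefficient = 1
x_1 = 0.8750, f(x_1) = 1.765625, coefficient = 4
x_2 = 1.2500, f(x_2) = 2.562500, coefficient = 2
x_3 = 1.6250, f(x_3) = 3.640625, coefficient = 4
x_4 = 2.0000, f(x_4) = 5.000000, coefficient = 2
x_5 = 2.3750, f(x_5) = 6.640625, coefficient = 4
x_6 = 2.7500, f(x_6) = 8.562500, coefficient = 1

I ≈ (0.375000/3) × 73.125000 = 9.140625
Exact value: 9.140625
Error: 0.000000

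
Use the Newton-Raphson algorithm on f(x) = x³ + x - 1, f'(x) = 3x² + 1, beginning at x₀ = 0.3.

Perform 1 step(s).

f(x) = x³ + x - 1
f'(x) = 3x² + 1
x₀ = 0.3

Newton-Raphson formula: x_{n+1} = x_n - f(x_n)/f'(x_n)

Iteration 1:
  f(0.300000) = -0.673000
  f'(0.300000) = 1.270000
  x_1 = 0.300000 - (-0.673000)/1.270000 = 0.829921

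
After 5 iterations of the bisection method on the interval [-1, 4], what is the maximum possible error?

Bisection error bound: |error| ≤ (b-a)/2^n
|error| ≤ (4 - (-1))/2^5 = 5/2^5
|error| ≤ 0.1562500000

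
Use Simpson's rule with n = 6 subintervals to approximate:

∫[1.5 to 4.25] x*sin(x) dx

f(x) = x*sin(x)
a = 1.5, b = 4.25, n = 6
h = (b - a)/n = 0.458333

Simpson's rule: (h/3)[f(x₀) + 4f(x₁) + 2f(x₂) + ... + f(xₙ)]

x_0 = 1.5000, f(x_0) = 1.496242, coefficient = 1
x_1 = 1.9583, f(x_1) = 1.813109, coefficient = 4
x_2 = 2.4167, f(x_2) = 1.602443, coefficient = 2
x_3 = 2.8750, f(x_3) = 0.757407, coefficient = 4
x_4 = 3.3333, f(x_4) = -0.635227, coefficient = 2
x_5 = 3.7917, f(x_5) = -2.294889, coefficient = 4
x_6 = 4.2500, f(x_6) = -3.803705, coefficient = 1

I ≈ (0.458333/3) × 0.729480 = 0.111448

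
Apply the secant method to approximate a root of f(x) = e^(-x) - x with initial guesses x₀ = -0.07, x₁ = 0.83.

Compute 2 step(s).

f(x) = e^(-x) - x
x₀ = -0.07, x₁ = 0.83

Secant formula: x_{n+1} = x_n - f(x_n)(x_n - x_{n-1})/(f(x_n) - f(x_{n-1}))

Iteration 1:
  f(-0.070000) = 1.142508
  f(0.830000) = -0.393951
  x_2 = 0.830000 - (-0.393951)×(0.830000 - (-0.070000))/(-0.393951 - 1.142508)
       = 0.599238
Iteration 2:
  f(0.830000) = -0.393951
  f(0.599238) = -0.050009
  x_3 = 0.599238 - (-0.050009)×(0.599238 - 0.830000)/(-0.050009 - (-0.393951))
       = 0.565686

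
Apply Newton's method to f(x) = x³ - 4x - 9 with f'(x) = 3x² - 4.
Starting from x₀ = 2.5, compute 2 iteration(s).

f(x) = x³ - 4x - 9
f'(x) = 3x² - 4
x₀ = 2.5

Newton-Raphson formula: x_{n+1} = x_n - f(x_n)/f'(x_n)

Iteration 1:
  f(2.500000) = -3.375000
  f'(2.500000) = 14.750000
  x_1 = 2.500000 - (-3.375000)/14.750000 = 2.728814
Iteration 2:
  f(2.728814) = 0.404647
  f'(2.728814) = 18.339270
  x_2 = 2.728814 - 0.404647/18.339270 = 2.706749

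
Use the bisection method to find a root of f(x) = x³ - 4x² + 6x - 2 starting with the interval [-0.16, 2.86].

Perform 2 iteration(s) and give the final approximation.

f(x) = x³ - 4x² + 6x - 2
Initial interval: [-0.16, 2.86]

Iteration 1:
  c_1 = (-0.160000 + 2.860000)/2 = 1.350000
  f(c_1) = f(1.350000) = 1.270375
  f(a) × f(c) < 0, new interval: [-0.160000, 1.350000]
Iteration 2:
  c_2 = (-0.160000 + 1.350000)/2 = 0.595000
  f(c_2) = f(0.595000) = 0.364545
  f(a) × f(c) < 0, new interval: [-0.160000, 0.595000]

After 2 iteration(s), the approximation is c_2 = 0.595000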